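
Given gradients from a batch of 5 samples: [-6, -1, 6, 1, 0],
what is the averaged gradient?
Average gradient = 0

Average = (1/5)(-6 + -1 + 6 + 1 + 0) = 0/5 = 0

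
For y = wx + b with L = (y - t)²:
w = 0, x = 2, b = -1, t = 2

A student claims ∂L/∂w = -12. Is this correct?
Correct

y = (0)(2) + -1 = -1
∂L/∂y = 2(y - t) = 2(-1 - 2) = -6
∂y/∂w = x = 2
∂L/∂w = -6 × 2 = -12

Claimed value: -12
Correct: The correct gradient is -12.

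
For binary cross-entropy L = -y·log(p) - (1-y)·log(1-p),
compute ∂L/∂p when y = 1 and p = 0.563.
∂L/∂p = -1.776

∂L/∂p = -y/p + (1-y)/(1-p) = -1/0.563 + 0 = -1.776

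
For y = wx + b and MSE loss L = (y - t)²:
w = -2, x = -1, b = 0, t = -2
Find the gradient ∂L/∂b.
∂L/∂b = 8

y = wx + b = (-2)(-1) + 0 = 2
∂L/∂y = 2(y - t) = 2(2 - -2) = 8
∂y/∂b = 1
∂L/∂b = ∂L/∂y · ∂y/∂b = 8 × 1 = 8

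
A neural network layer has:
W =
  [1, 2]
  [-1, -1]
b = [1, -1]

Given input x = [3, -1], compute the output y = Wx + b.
y = [2, -3]

Wx = [1×3 + 2×-1, -1×3 + -1×-1]
   = [1, -2]
y = Wx + b = [1 + 1, -2 + -1] = [2, -3]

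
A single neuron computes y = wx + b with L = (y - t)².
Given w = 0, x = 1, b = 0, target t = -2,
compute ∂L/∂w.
∂L/∂w = 4

y = wx + b = (0)(1) + 0 = 0
∂L/∂y = 2(y - t) = 2(0 - -2) = 4
∂y/∂w = x = 1
∂L/∂w = ∂L/∂y · ∂y/∂w = 4 × 1 = 4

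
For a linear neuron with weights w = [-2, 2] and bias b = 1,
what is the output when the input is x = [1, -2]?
y = -5

y = (-2)(1) + (2)(-2) + 1 = -5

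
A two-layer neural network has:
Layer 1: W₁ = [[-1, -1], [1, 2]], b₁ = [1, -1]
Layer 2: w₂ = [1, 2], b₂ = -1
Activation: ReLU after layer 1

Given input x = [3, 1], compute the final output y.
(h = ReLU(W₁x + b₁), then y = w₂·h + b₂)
y = 7

Layer 1 pre-activation: z₁ = [-3, 4]
After ReLU: h = [0, 4]
Layer 2 output: y = 1×0 + 2×4 + -1 = 7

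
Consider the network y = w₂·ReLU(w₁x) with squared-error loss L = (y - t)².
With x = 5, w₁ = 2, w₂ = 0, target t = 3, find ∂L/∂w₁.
∂L/∂w₁ = 0

Forward pass:
z = w₁x = 2×5 = 10
h = ReLU(10) = 10
y = w₂h = 0×10 = 0

Backward pass:
∂L/∂y = 2(y - t) = 2(0 - 3) = -6
∂y/∂h = w₂ = 0
∂h/∂z = 1 (ReLU derivative)
∂z/∂w₁ = x = 5

∂L/∂w₁ = -6 × 0 × 1 × 5 = 0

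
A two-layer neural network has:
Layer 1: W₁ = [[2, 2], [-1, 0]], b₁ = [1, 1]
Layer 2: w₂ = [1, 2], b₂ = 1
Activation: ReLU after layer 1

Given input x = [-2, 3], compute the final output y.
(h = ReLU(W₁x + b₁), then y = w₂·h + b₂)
y = 10

Layer 1 pre-activation: z₁ = [3, 3]
After ReLU: h = [3, 3]
Layer 2 output: y = 1×3 + 2×3 + 1 = 10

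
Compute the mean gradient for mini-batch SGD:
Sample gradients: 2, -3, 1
Average gradient = 0

Average = (1/3)(2 + -3 + 1) = 0/3 = 0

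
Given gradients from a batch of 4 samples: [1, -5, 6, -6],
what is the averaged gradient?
Average gradient = -1

Average = (1/4)(1 + -5 + 6 + -6) = -4/4 = -1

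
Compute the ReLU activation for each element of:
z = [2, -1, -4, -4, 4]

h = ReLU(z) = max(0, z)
h = [2, 0, 0, 0, 4]

ReLU applied element-wise: max(0,2)=2, max(0,-1)=0, max(0,-4)=0, max(0,-4)=0, max(0,4)=4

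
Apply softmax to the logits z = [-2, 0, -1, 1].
p = [0.0321, 0.2369, 0.0871, 0.6439]

exp(z) = [0.1353, 1, 0.3679, 2.718]
Sum = 4.221
p = [0.0321, 0.2369, 0.0871, 0.6439]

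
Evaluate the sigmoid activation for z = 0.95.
0.7211

sigmoid(0.95) = 1/(1 + e^(-0.95)) = 1/(1 + 0.3867) = 0.7211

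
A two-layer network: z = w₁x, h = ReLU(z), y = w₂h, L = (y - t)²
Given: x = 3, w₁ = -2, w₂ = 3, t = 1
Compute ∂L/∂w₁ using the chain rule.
∂L/∂w₁ = 0

Forward pass:
z = w₁x = -2×3 = -6
h = ReLU(-6) = 0
y = w₂h = 3×0 = 0

Backward pass:
∂L/∂y = 2(y - t) = 2(0 - 1) = -2
∂y/∂h = w₂ = 3
∂h/∂z = 0 (ReLU derivative)
∂z/∂w₁ = x = 3

∂L/∂w₁ = -2 × 3 × 0 × 3 = 0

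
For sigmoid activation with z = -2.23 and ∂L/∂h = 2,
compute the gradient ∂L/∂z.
∂L/∂z = 0.1753

σ(-2.23) = 0.09709
σ'(-2.23) = σ(-2.23)(1 - σ(-2.23)) = 0.09709 × 0.9029 = 0.08766
∂L/∂z = ∂L/∂h · σ'(z) = 2 × 0.08766 = 0.1753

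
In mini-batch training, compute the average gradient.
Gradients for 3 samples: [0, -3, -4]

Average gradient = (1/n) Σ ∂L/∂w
Average gradient = -2.333

Average = (1/3)(0 + -3 + -4) = -7/3 = -2.333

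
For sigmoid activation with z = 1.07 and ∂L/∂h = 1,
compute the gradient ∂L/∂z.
∂L/∂z = 0.1902

σ(1.07) = 0.7446
σ'(1.07) = σ(1.07)(1 - σ(1.07)) = 0.7446 × 0.2554 = 0.1902
∂L/∂z = ∂L/∂h · σ'(z) = 1 × 0.1902 = 0.1902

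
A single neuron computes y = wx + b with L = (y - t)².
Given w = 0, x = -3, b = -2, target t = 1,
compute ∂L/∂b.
∂L/∂b = -6

y = wx + b = (0)(-3) + -2 = -2
∂L/∂y = 2(y - t) = 2(-2 - 1) = -6
∂y/∂b = 1
∂L/∂b = ∂L/∂y · ∂y/∂b = -6 × 1 = -6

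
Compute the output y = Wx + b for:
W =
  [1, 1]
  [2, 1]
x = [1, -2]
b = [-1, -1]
y = [-2, -1]

Wx = [1×1 + 1×-2, 2×1 + 1×-2]
   = [-1, 0]
y = Wx + b = [-1 + -1, 0 + -1] = [-2, -1]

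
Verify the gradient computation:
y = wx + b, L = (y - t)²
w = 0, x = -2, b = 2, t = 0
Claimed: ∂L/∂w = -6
Incorrect

y = (0)(-2) + 2 = 2
∂L/∂y = 2(y - t) = 2(2 - 0) = 4
∂y/∂w = x = -2
∂L/∂w = 4 × -2 = -8

Claimed value: -6
Incorrect: The correct gradient is -8.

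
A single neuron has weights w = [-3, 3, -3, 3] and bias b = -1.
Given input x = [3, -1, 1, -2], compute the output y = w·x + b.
y = -22

y = (-3)(3) + (3)(-1) + (-3)(1) + (3)(-2) + -1 = -22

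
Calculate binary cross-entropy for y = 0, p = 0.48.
L = 0.6539

L = -0·log(0.48) - 1·log(0.52) = -log(0.52) = 0.6539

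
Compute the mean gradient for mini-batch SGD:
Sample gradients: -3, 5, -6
Average gradient = -1.333

Average = (1/3)(-3 + 5 + -6) = -4/3 = -1.333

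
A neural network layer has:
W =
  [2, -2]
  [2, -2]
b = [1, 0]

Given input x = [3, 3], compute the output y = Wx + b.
y = [1, 0]

Wx = [2×3 + -2×3, 2×3 + -2×3]
   = [0, 0]
y = Wx + b = [0 + 1, 0 + 0] = [1, 0]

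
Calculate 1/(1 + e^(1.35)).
0.2059

sigmoid(-1.35) = 1/(1 + e^(1.35)) = 1/(1 + 3.857) = 0.2059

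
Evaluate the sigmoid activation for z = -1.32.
0.2108

sigmoid(-1.32) = 1/(1 + e^(1.32)) = 1/(1 + 3.743) = 0.2108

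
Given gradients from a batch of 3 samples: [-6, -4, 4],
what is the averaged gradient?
Average gradient = -2

Average = (1/3)(-6 + -4 + 4) = -6/3 = -2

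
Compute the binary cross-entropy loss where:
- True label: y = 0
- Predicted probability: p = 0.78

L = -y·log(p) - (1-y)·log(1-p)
L = 1.514

L = -0·log(0.78) - 1·log(0.22) = -log(0.22) = 1.514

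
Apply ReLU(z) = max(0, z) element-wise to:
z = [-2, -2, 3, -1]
h = [0, 0, 3, 0]

ReLU applied element-wise: max(0,-2)=0, max(0,-2)=0, max(0,3)=3, max(0,-1)=0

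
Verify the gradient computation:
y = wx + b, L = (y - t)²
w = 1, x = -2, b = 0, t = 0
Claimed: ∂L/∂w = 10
Incorrect

y = (1)(-2) + 0 = -2
∂L/∂y = 2(y - t) = 2(-2 - 0) = -4
∂y/∂w = x = -2
∂L/∂w = -4 × -2 = 8

Claimed value: 10
Incorrect: The correct gradient is 8.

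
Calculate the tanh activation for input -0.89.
-0.7114

tanh(-0.89) = (e^(-0.89) - e^(0.89))/(e^(-0.89) + e^(0.89)) = -0.7114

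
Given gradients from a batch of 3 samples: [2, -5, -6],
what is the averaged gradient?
Average gradient = -3

Average = (1/3)(2 + -5 + -6) = -9/3 = -3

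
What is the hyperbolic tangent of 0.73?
0.6231

tanh(0.73) = (e^(0.73) - e^(-0.73))/(e^(0.73) + e^(-0.73)) = 0.6231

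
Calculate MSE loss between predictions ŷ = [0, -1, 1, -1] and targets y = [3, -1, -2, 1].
MSE = 5.5

MSE = (1/4)((0-3)² + (-1--1)² + (1--2)² + (-1-1)²) = (1/4)(9 + 0 + 9 + 4) = 5.5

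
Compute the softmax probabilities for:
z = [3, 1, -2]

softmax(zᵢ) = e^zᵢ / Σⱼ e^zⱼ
p = [0.8756, 0.1185, 0.0059]

exp(z) = [20.09, 2.718, 0.1353]
Sum = 22.94
p = [0.8756, 0.1185, 0.0059]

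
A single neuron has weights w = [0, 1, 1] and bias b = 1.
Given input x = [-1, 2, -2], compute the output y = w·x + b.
y = 1

y = (0)(-1) + (1)(2) + (1)(-2) + 1 = 1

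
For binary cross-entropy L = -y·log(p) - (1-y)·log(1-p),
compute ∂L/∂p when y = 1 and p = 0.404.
∂L/∂p = -2.475

∂L/∂p = -y/p + (1-y)/(1-p) = -1/0.404 + 0 = -2.475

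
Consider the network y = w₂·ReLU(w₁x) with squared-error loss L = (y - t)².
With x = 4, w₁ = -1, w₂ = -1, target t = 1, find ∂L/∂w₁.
∂L/∂w₁ = 0

Forward pass:
z = w₁x = -1×4 = -4
h = ReLU(-4) = 0
y = w₂h = -1×0 = 0

Backward pass:
∂L/∂y = 2(y - t) = 2(0 - 1) = -2
∂y/∂h = w₂ = -1
∂h/∂z = 0 (ReLU derivative)
∂z/∂w₁ = x = 4

∂L/∂w₁ = -2 × -1 × 0 × 4 = 0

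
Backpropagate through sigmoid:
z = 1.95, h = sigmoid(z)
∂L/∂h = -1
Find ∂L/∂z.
∂L/∂z = -0.109

σ(1.95) = 0.8754
σ'(1.95) = σ(1.95)(1 - σ(1.95)) = 0.8754 × 0.1246 = 0.109
∂L/∂z = ∂L/∂h · σ'(z) = -1 × 0.109 = -0.109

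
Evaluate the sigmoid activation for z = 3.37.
0.9668

sigmoid(3.37) = 1/(1 + e^(-3.37)) = 1/(1 + 0.03439) = 0.9668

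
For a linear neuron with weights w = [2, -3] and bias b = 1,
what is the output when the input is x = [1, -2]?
y = 9

y = (2)(1) + (-3)(-2) + 1 = 9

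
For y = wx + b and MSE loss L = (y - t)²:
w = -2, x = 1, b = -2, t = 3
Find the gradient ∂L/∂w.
∂L/∂w = -14

y = wx + b = (-2)(1) + -2 = -4
∂L/∂y = 2(y - t) = 2(-4 - 3) = -14
∂y/∂w = x = 1
∂L/∂w = ∂L/∂y · ∂y/∂w = -14 × 1 = -14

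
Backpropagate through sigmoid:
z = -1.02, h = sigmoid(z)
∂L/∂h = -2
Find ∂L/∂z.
∂L/∂z = -0.3896

σ(-1.02) = 0.265
σ'(-1.02) = σ(-1.02)(1 - σ(-1.02)) = 0.265 × 0.735 = 0.1948
∂L/∂z = ∂L/∂h · σ'(z) = -2 × 0.1948 = -0.3896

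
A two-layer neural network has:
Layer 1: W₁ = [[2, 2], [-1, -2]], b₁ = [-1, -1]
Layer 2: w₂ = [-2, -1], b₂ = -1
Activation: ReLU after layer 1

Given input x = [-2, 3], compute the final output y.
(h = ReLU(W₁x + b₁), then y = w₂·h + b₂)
y = -3

Layer 1 pre-activation: z₁ = [1, -5]
After ReLU: h = [1, 0]
Layer 2 output: y = -2×1 + -1×0 + -1 = -3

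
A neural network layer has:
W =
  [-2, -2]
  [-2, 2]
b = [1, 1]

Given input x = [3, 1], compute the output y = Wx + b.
y = [-7, -3]

Wx = [-2×3 + -2×1, -2×3 + 2×1]
   = [-8, -4]
y = Wx + b = [-8 + 1, -4 + 1] = [-7, -3]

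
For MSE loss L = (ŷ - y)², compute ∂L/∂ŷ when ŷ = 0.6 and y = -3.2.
∂L/∂ŷ = 7.6

∂L/∂ŷ = 2(ŷ - y) = 2(0.6 - -3.2) = 2(3.8) = 7.6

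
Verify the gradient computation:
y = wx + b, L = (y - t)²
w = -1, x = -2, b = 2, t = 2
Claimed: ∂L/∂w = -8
Correct

y = (-1)(-2) + 2 = 4
∂L/∂y = 2(y - t) = 2(4 - 2) = 4
∂y/∂w = x = -2
∂L/∂w = 4 × -2 = -8

Claimed value: -8
Correct: The correct gradient is -8.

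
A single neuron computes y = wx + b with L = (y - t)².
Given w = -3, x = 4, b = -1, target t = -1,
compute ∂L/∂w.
∂L/∂w = -96

y = wx + b = (-3)(4) + -1 = -13
∂L/∂y = 2(y - t) = 2(-13 - -1) = -24
∂y/∂w = x = 4
∂L/∂w = ∂L/∂y · ∂y/∂w = -24 × 4 = -96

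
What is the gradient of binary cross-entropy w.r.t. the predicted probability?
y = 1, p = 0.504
∂L/∂p = -1.984

∂L/∂p = -y/p + (1-y)/(1-p) = -1/0.504 + 0 = -1.984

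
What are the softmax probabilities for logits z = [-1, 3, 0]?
p = [0.0171, 0.9362, 0.0466]

exp(z) = [0.3679, 20.09, 1]
Sum = 21.45
p = [0.0171, 0.9362, 0.0466]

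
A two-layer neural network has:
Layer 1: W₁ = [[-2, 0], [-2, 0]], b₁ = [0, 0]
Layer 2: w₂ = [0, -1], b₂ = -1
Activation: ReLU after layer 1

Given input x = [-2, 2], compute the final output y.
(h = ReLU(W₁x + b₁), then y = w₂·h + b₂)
y = -5

Layer 1 pre-activation: z₁ = [4, 4]
After ReLU: h = [4, 4]
Layer 2 output: y = 0×4 + -1×4 + -1 = -5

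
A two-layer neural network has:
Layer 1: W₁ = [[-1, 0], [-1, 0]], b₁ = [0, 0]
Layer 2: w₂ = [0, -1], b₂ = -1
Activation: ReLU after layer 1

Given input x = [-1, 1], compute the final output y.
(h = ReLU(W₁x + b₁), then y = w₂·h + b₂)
y = -2

Layer 1 pre-activation: z₁ = [1, 1]
After ReLU: h = [1, 1]
Layer 2 output: y = 0×1 + -1×1 + -1 = -2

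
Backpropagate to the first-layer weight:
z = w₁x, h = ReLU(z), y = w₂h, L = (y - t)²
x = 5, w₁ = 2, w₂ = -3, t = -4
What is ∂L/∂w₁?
∂L/∂w₁ = 780

Forward pass:
z = w₁x = 2×5 = 10
h = ReLU(10) = 10
y = w₂h = -3×10 = -30

Backward pass:
∂L/∂y = 2(y - t) = 2(-30 - -4) = -52
∂y/∂h = w₂ = -3
∂h/∂z = 1 (ReLU derivative)
∂z/∂w₁ = x = 5

∂L/∂w₁ = -52 × -3 × 1 × 5 = 780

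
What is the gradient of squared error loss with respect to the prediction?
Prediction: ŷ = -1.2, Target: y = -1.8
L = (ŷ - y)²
∂L/∂ŷ = 1.2

∂L/∂ŷ = 2(ŷ - y) = 2(-1.2 - -1.8) = 2(0.6) = 1.2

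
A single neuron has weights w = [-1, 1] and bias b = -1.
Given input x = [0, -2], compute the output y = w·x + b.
y = -3

y = (-1)(0) + (1)(-2) + -1 = -3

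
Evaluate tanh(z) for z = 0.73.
0.6231

tanh(0.73) = (e^(0.73) - e^(-0.73))/(e^(0.73) + e^(-0.73)) = 0.6231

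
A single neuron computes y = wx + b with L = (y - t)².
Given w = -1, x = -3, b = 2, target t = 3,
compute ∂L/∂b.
∂L/∂b = 4

y = wx + b = (-1)(-3) + 2 = 5
∂L/∂y = 2(y - t) = 2(5 - 3) = 4
∂y/∂b = 1
∂L/∂b = ∂L/∂y · ∂y/∂b = 4 × 1 = 4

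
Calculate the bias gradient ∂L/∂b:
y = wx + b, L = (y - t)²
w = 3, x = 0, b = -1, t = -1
∂L/∂b = 0

y = wx + b = (3)(0) + -1 = -1
∂L/∂y = 2(y - t) = 2(-1 - -1) = 0
∂y/∂b = 1
∂L/∂b = ∂L/∂y · ∂y/∂b = 0 × 1 = 0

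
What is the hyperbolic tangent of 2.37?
0.9827

tanh(2.37) = (e^(2.37) - e^(-2.37))/(e^(2.37) + e^(-2.37)) = 0.9827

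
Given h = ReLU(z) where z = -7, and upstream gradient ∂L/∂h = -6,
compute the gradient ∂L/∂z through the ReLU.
∂L/∂z = 0

h = ReLU(-7) = 0
Since z < 0: ∂h/∂z = 0
∂L/∂z = ∂L/∂h · ∂h/∂z = -6 × 0 = 0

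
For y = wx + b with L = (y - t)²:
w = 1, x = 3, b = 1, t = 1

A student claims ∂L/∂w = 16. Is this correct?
Incorrect

y = (1)(3) + 1 = 4
∂L/∂y = 2(y - t) = 2(4 - 1) = 6
∂y/∂w = x = 3
∂L/∂w = 6 × 3 = 18

Claimed value: 16
Incorrect: The correct gradient is 18.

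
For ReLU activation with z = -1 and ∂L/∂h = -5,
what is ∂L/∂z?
∂L/∂z = 0

h = ReLU(-1) = 0
Since z < 0: ∂h/∂z = 0
∂L/∂z = ∂L/∂h · ∂h/∂z = -5 × 0 = 0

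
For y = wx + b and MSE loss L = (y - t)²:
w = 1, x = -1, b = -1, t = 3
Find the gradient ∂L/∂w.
∂L/∂w = 10

y = wx + b = (1)(-1) + -1 = -2
∂L/∂y = 2(y - t) = 2(-2 - 3) = -10
∂y/∂w = x = -1
∂L/∂w = ∂L/∂y · ∂y/∂w = -10 × -1 = 10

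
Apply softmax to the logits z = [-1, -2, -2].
p = [0.5761, 0.2119, 0.2119]

exp(z) = [0.3679, 0.1353, 0.1353]
Sum = 0.6386
p = [0.5761, 0.2119, 0.2119]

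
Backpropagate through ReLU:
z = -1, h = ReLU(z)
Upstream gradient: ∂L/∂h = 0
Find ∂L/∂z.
∂L/∂z = 0

h = ReLU(-1) = 0
Since z < 0: ∂h/∂z = 0
∂L/∂z = ∂L/∂h · ∂h/∂z = 0 × 0 = 0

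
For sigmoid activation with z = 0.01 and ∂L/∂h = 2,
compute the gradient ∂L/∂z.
∂L/∂z = 0.5

σ(0.01) = 0.5025
σ'(0.01) = σ(0.01)(1 - σ(0.01)) = 0.5025 × 0.4975 = 0.25
∂L/∂z = ∂L/∂h · σ'(z) = 2 × 0.25 = 0.5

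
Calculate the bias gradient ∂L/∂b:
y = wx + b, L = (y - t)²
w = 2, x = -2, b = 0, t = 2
∂L/∂b = -12

y = wx + b = (2)(-2) + 0 = -4
∂L/∂y = 2(y - t) = 2(-4 - 2) = -12
∂y/∂b = 1
∂L/∂b = ∂L/∂y · ∂y/∂b = -12 × 1 = -12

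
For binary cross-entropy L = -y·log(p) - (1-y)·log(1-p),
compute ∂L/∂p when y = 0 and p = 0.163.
∂L/∂p = 1.195

∂L/∂p = -y/p + (1-y)/(1-p) = 0 + 1/0.837 = 1.195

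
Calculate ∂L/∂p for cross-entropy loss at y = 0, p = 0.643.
∂L/∂p = 2.801

∂L/∂p = -y/p + (1-y)/(1-p) = 0 + 1/0.357 = 2.801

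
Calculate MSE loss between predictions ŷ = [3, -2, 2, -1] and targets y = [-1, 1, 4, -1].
MSE = 7.25

MSE = (1/4)((3--1)² + (-2-1)² + (2-4)² + (-1--1)²) = (1/4)(16 + 9 + 4 + 0) = 7.25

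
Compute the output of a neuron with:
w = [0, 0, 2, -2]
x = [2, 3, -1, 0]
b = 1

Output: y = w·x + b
y = -1

y = (0)(2) + (0)(3) + (2)(-1) + (-2)(0) + 1 = -1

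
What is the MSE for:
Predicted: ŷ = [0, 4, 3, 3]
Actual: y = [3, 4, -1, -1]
MSE = 10.25

MSE = (1/4)((0-3)² + (4-4)² + (3--1)² + (3--1)²) = (1/4)(9 + 0 + 16 + 16) = 10.25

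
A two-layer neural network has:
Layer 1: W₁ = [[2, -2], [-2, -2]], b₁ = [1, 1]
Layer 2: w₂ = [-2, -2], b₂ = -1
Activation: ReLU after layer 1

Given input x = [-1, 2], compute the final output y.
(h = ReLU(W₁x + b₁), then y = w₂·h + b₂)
y = -1

Layer 1 pre-activation: z₁ = [-5, -1]
After ReLU: h = [0, 0]
Layer 2 output: y = -2×0 + -2×0 + -1 = -1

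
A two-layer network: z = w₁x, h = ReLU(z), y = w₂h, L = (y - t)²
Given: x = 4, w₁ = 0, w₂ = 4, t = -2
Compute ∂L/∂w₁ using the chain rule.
∂L/∂w₁ = 0

Forward pass:
z = w₁x = 0×4 = 0
h = ReLU(0) = 0
y = w₂h = 4×0 = 0

Backward pass:
∂L/∂y = 2(y - t) = 2(0 - -2) = 4
∂y/∂h = w₂ = 4
∂h/∂z = 0 (ReLU derivative)
∂z/∂w₁ = x = 4

∂L/∂w₁ = 4 × 4 × 0 × 4 = 0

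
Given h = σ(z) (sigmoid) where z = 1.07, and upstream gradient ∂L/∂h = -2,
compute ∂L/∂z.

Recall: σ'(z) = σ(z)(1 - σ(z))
∂L/∂z = -0.3803

σ(1.07) = 0.7446
σ'(1.07) = σ(1.07)(1 - σ(1.07)) = 0.7446 × 0.2554 = 0.1902
∂L/∂z = ∂L/∂h · σ'(z) = -2 × 0.1902 = -0.3803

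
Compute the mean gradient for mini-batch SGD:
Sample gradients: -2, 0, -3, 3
Average gradient = -0.5

Average = (1/4)(-2 + 0 + -3 + 3) = -2/4 = -0.5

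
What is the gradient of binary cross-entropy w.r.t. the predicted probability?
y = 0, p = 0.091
∂L/∂p = 1.1

∂L/∂p = -y/p + (1-y)/(1-p) = 0 + 1/0.909 = 1.1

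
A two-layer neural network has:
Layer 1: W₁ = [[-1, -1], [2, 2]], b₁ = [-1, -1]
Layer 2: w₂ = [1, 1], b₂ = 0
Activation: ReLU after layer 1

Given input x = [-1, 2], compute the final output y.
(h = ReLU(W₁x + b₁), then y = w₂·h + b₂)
y = 1

Layer 1 pre-activation: z₁ = [-2, 1]
After ReLU: h = [0, 1]
Layer 2 output: y = 1×0 + 1×1 + 0 = 1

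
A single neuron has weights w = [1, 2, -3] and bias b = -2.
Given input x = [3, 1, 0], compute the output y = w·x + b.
y = 3

y = (1)(3) + (2)(1) + (-3)(0) + -2 = 3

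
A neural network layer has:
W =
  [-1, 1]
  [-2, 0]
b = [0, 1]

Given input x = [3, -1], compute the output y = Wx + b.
y = [-4, -5]

Wx = [-1×3 + 1×-1, -2×3 + 0×-1]
   = [-4, -6]
y = Wx + b = [-4 + 0, -6 + 1] = [-4, -5]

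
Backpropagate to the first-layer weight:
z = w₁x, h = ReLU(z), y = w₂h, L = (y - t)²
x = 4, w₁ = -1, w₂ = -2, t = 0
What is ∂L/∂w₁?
∂L/∂w₁ = 0

Forward pass:
z = w₁x = -1×4 = -4
h = ReLU(-4) = 0
y = w₂h = -2×0 = 0

Backward pass:
∂L/∂y = 2(y - t) = 2(0 - 0) = 0
∂y/∂h = w₂ = -2
∂h/∂z = 0 (ReLU derivative)
∂z/∂w₁ = x = 4

∂L/∂w₁ = 0 × -2 × 0 × 4 = 0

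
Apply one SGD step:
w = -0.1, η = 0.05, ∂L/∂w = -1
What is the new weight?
w_new = -0.05

w_new = w - η·∂L/∂w = -0.1 - 0.05×(-1) = -0.1 - (-0.05) = -0.05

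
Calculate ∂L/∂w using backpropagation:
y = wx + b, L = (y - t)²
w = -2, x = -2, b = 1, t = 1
∂L/∂w = -16

y = wx + b = (-2)(-2) + 1 = 5
∂L/∂y = 2(y - t) = 2(5 - 1) = 8
∂y/∂w = x = -2
∂L/∂w = ∂L/∂y · ∂y/∂w = 8 × -2 = -16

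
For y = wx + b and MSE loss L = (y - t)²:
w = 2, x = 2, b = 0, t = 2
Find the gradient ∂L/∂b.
∂L/∂b = 4

y = wx + b = (2)(2) + 0 = 4
∂L/∂y = 2(y - t) = 2(4 - 2) = 4
∂y/∂b = 1
∂L/∂b = ∂L/∂y · ∂y/∂b = 4 × 1 = 4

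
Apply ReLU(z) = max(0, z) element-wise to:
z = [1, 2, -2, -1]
h = [1, 2, 0, 0]

ReLU applied element-wise: max(0,1)=1, max(0,2)=2, max(0,-2)=0, max(0,-1)=0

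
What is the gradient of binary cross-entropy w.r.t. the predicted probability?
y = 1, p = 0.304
∂L/∂p = -3.289

∂L/∂p = -y/p + (1-y)/(1-p) = -1/0.304 + 0 = -3.289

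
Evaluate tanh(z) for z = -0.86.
-0.6963

tanh(-0.86) = (e^(-0.86) - e^(0.86))/(e^(-0.86) + e^(0.86)) = -0.6963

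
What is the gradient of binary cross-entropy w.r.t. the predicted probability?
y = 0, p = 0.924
∂L/∂p = 13.16

∂L/∂p = -y/p + (1-y)/(1-p) = 0 + 1/0.076 = 13.16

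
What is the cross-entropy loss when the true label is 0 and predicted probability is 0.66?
L = 1.079

L = -0·log(0.66) - 1·log(0.34) = -log(0.34) = 1.079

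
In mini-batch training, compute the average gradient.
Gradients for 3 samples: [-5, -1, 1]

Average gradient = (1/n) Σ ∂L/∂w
Average gradient = -1.667

Average = (1/3)(-5 + -1 + 1) = -5/3 = -1.667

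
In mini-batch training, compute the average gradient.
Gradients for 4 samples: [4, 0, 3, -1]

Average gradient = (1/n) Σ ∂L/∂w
Average gradient = 1.5

Average = (1/4)(4 + 0 + 3 + -1) = 6/4 = 1.5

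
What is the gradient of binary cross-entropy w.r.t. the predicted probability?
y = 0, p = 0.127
∂L/∂p = 1.145

∂L/∂p = -y/p + (1-y)/(1-p) = 0 + 1/0.873 = 1.145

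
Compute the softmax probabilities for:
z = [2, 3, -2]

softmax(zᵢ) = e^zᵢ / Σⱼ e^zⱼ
p = [0.2676, 0.7275, 0.0049]

exp(z) = [7.389, 20.09, 0.1353]
Sum = 27.61
p = [0.2676, 0.7275, 0.0049]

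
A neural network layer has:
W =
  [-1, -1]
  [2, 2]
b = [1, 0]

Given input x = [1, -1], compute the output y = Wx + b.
y = [1, 0]

Wx = [-1×1 + -1×-1, 2×1 + 2×-1]
   = [0, 0]
y = Wx + b = [0 + 1, 0 + 0] = [1, 0]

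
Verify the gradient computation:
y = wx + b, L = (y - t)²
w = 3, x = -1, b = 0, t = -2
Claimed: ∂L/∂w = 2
Correct

y = (3)(-1) + 0 = -3
∂L/∂y = 2(y - t) = 2(-3 - -2) = -2
∂y/∂w = x = -1
∂L/∂w = -2 × -1 = 2

Claimed value: 2
Correct: The correct gradient is 2.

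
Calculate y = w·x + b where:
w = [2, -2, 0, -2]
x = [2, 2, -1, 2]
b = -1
y = -5

y = (2)(2) + (-2)(2) + (0)(-1) + (-2)(2) + -1 = -5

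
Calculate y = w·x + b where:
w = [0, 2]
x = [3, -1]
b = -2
y = -4

y = (0)(3) + (2)(-1) + -2 = -4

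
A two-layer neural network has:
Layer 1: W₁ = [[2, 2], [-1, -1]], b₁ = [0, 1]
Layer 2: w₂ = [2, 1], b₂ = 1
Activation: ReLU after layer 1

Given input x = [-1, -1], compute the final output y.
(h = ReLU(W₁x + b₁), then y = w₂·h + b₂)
y = 4

Layer 1 pre-activation: z₁ = [-4, 3]
After ReLU: h = [0, 3]
Layer 2 output: y = 2×0 + 1×3 + 1 = 4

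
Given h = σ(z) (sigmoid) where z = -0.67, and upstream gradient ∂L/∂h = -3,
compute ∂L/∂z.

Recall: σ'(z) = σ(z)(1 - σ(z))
∂L/∂z = -0.6718

σ(-0.67) = 0.3385
σ'(-0.67) = σ(-0.67)(1 - σ(-0.67)) = 0.3385 × 0.6615 = 0.2239
∂L/∂z = ∂L/∂h · σ'(z) = -3 × 0.2239 = -0.6718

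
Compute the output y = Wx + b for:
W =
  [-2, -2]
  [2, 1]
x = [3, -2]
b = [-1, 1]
y = [-3, 5]

Wx = [-2×3 + -2×-2, 2×3 + 1×-2]
   = [-2, 4]
y = Wx + b = [-2 + -1, 4 + 1] = [-3, 5]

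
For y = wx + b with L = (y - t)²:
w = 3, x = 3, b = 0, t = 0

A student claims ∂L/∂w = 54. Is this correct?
Correct

y = (3)(3) + 0 = 9
∂L/∂y = 2(y - t) = 2(9 - 0) = 18
∂y/∂w = x = 3
∂L/∂w = 18 × 3 = 54

Claimed value: 54
Correct: The correct gradient is 54.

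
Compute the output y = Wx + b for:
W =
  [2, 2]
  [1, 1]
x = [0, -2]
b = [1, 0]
y = [-3, -2]

Wx = [2×0 + 2×-2, 1×0 + 1×-2]
   = [-4, -2]
y = Wx + b = [-4 + 1, -2 + 0] = [-3, -2]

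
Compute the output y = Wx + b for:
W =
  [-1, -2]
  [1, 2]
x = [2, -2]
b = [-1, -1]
y = [1, -3]

Wx = [-1×2 + -2×-2, 1×2 + 2×-2]
   = [2, -2]
y = Wx + b = [2 + -1, -2 + -1] = [1, -3]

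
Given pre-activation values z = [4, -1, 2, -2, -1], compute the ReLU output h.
h = [4, 0, 2, 0, 0]

ReLU applied element-wise: max(0,4)=4, max(0,-1)=0, max(0,2)=2, max(0,-2)=0, max(0,-1)=0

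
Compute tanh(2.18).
0.9748

tanh(2.18) = (e^(2.18) - e^(-2.18))/(e^(2.18) + e^(-2.18)) = 0.9748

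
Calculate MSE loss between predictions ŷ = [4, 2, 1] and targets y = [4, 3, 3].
MSE = 1.667

MSE = (1/3)((4-4)² + (2-3)² + (1-3)²) = (1/3)(0 + 1 + 4) = 1.667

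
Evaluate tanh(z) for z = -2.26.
-0.9785

tanh(-2.26) = (e^(-2.26) - e^(2.26))/(e^(-2.26) + e^(2.26)) = -0.9785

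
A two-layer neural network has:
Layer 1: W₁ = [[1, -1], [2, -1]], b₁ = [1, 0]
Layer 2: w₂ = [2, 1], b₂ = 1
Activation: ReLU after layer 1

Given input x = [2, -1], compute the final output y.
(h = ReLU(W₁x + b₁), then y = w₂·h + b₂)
y = 14

Layer 1 pre-activation: z₁ = [4, 5]
After ReLU: h = [4, 5]
Layer 2 output: y = 2×4 + 1×5 + 1 = 14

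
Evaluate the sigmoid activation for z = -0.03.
0.4925

sigmoid(-0.03) = 1/(1 + e^(0.03)) = 1/(1 + 1.03) = 0.4925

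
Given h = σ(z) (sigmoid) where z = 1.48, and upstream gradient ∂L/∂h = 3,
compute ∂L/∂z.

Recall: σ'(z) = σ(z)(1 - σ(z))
∂L/∂z = 0.4531

σ(1.48) = 0.8146
σ'(1.48) = σ(1.48)(1 - σ(1.48)) = 0.8146 × 0.1854 = 0.151
∂L/∂z = ∂L/∂h · σ'(z) = 3 × 0.151 = 0.4531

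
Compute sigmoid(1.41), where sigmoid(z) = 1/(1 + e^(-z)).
0.8038

sigmoid(1.41) = 1/(1 + e^(-1.41)) = 1/(1 + 0.2441) = 0.8038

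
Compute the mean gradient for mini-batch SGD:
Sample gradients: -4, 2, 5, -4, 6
Average gradient = 1

Average = (1/5)(-4 + 2 + 5 + -4 + 6) = 5/5 = 1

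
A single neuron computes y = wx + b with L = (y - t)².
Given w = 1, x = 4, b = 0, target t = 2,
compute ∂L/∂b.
∂L/∂b = 4

y = wx + b = (1)(4) + 0 = 4
∂L/∂y = 2(y - t) = 2(4 - 2) = 4
∂y/∂b = 1
∂L/∂b = ∂L/∂y · ∂y/∂b = 4 × 1 = 4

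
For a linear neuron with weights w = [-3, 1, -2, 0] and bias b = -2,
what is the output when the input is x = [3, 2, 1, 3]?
y = -11

y = (-3)(3) + (1)(2) + (-2)(1) + (0)(3) + -2 = -11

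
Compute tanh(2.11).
0.971

tanh(2.11) = (e^(2.11) - e^(-2.11))/(e^(2.11) + e^(-2.11)) = 0.971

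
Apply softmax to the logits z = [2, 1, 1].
p = [0.5761, 0.2119, 0.2119]

exp(z) = [7.389, 2.718, 2.718]
Sum = 12.83
p = [0.5761, 0.2119, 0.2119]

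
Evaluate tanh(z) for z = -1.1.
-0.8005

tanh(-1.1) = (e^(-1.1) - e^(1.1))/(e^(-1.1) + e^(1.1)) = -0.8005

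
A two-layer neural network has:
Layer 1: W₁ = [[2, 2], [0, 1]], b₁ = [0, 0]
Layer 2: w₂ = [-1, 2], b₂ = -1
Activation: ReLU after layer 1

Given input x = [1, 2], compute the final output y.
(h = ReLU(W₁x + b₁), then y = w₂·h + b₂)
y = -3

Layer 1 pre-activation: z₁ = [6, 2]
After ReLU: h = [6, 2]
Layer 2 output: y = -1×6 + 2×2 + -1 = -3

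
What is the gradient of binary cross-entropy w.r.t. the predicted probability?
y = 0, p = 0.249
∂L/∂p = 1.332

∂L/∂p = -y/p + (1-y)/(1-p) = 0 + 1/0.751 = 1.332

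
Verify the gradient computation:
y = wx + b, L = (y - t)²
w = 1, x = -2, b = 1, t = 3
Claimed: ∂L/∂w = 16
Correct

y = (1)(-2) + 1 = -1
∂L/∂y = 2(y - t) = 2(-1 - 3) = -8
∂y/∂w = x = -2
∂L/∂w = -8 × -2 = 16

Claimed value: 16
Correct: The correct gradient is 16.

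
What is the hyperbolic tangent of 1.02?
0.7699

tanh(1.02) = (e^(1.02) - e^(-1.02))/(e^(1.02) + e^(-1.02)) = 0.7699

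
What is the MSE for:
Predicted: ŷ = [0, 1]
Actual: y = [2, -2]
MSE = 6.5

MSE = (1/2)((0-2)² + (1--2)²) = (1/2)(4 + 9) = 6.5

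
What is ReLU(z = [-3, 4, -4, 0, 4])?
h = [0, 4, 0, 0, 4]

ReLU applied element-wise: max(0,-3)=0, max(0,4)=4, max(0,-4)=0, max(0,0)=0, max(0,4)=4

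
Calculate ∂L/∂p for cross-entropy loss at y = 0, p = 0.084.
∂L/∂p = 1.092

∂L/∂p = -y/p + (1-y)/(1-p) = 0 + 1/0.916 = 1.092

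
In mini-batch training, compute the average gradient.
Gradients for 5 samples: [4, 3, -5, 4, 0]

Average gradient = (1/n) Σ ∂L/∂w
Average gradient = 1.2

Average = (1/5)(4 + 3 + -5 + 4 + 0) = 6/5 = 1.2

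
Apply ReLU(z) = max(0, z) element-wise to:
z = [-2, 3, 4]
h = [0, 3, 4]

ReLU applied element-wise: max(0,-2)=0, max(0,3)=3, max(0,4)=4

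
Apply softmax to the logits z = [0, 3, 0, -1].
p = [0.0445, 0.8945, 0.0445, 0.0164]

exp(z) = [1, 20.09, 1, 0.3679]
Sum = 22.45
p = [0.0445, 0.8945, 0.0445, 0.0164]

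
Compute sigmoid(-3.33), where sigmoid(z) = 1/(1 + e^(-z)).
0.03456

sigmoid(-3.33) = 1/(1 + e^(3.33)) = 1/(1 + 27.94) = 0.03456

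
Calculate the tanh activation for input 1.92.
0.9579

tanh(1.92) = (e^(1.92) - e^(-1.92))/(e^(1.92) + e^(-1.92)) = 0.9579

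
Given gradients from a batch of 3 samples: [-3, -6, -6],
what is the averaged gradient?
Average gradient = -5

Average = (1/3)(-3 + -6 + -6) = -15/3 = -5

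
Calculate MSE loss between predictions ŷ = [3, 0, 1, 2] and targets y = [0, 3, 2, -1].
MSE = 7

MSE = (1/4)((3-0)² + (0-3)² + (1-2)² + (2--1)²) = (1/4)(9 + 9 + 1 + 9) = 7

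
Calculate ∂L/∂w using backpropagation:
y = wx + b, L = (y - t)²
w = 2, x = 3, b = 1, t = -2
∂L/∂w = 54

y = wx + b = (2)(3) + 1 = 7
∂L/∂y = 2(y - t) = 2(7 - -2) = 18
∂y/∂w = x = 3
∂L/∂w = ∂L/∂y · ∂y/∂w = 18 × 3 = 54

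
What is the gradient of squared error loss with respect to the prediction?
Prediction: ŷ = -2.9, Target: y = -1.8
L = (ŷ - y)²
∂L/∂ŷ = -2.2

∂L/∂ŷ = 2(ŷ - y) = 2(-2.9 - -1.8) = 2(-1.1) = -2.2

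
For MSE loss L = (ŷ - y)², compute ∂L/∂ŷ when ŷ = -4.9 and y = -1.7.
∂L/∂ŷ = -6.4

∂L/∂ŷ = 2(ŷ - y) = 2(-4.9 - -1.7) = 2(-3.2) = -6.4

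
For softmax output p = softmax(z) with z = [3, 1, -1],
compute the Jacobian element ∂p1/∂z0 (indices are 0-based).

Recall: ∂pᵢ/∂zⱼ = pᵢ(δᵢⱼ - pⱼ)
∂p1/∂z0 = -0.1017

p = softmax(z) = [0.8668, 0.1173, 0.01588]
p1 = 0.1173, p0 = 0.8668

∂p1/∂z0 = -p1 × p0 = -0.1173 × 0.8668 = -0.1017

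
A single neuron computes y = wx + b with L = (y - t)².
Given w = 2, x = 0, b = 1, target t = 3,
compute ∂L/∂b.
∂L/∂b = -4

y = wx + b = (2)(0) + 1 = 1
∂L/∂y = 2(y - t) = 2(1 - 3) = -4
∂y/∂b = 1
∂L/∂b = ∂L/∂y · ∂y/∂b = -4 × 1 = -4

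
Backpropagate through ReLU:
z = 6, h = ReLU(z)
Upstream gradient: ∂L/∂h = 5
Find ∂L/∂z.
∂L/∂z = 5

h = ReLU(6) = 6
Since z > 0: ∂h/∂z = 1
∂L/∂z = ∂L/∂h · ∂h/∂z = 5 × 1 = 5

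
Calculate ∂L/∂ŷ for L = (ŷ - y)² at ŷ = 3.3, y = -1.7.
∂L/∂ŷ = 10.0

∂L/∂ŷ = 2(ŷ - y) = 2(3.3 - -1.7) = 2(5.0) = 10.0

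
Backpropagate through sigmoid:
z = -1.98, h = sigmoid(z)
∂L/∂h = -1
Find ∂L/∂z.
∂L/∂z = -0.1066

σ(-1.98) = 0.1213
σ'(-1.98) = σ(-1.98)(1 - σ(-1.98)) = 0.1213 × 0.8787 = 0.1066
∂L/∂z = ∂L/∂h · σ'(z) = -1 × 0.1066 = -0.1066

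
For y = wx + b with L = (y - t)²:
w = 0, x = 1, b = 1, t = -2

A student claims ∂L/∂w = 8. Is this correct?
Incorrect

y = (0)(1) + 1 = 1
∂L/∂y = 2(y - t) = 2(1 - -2) = 6
∂y/∂w = x = 1
∂L/∂w = 6 × 1 = 6

Claimed value: 8
Incorrect: The correct gradient is 6.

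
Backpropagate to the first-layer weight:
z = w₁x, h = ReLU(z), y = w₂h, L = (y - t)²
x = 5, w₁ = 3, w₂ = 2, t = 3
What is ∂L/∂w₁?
∂L/∂w₁ = 540

Forward pass:
z = w₁x = 3×5 = 15
h = ReLU(15) = 15
y = w₂h = 2×15 = 30

Backward pass:
∂L/∂y = 2(y - t) = 2(30 - 3) = 54
∂y/∂h = w₂ = 2
∂h/∂z = 1 (ReLU derivative)
∂z/∂w₁ = x = 5

∂L/∂w₁ = 54 × 2 × 1 × 5 = 540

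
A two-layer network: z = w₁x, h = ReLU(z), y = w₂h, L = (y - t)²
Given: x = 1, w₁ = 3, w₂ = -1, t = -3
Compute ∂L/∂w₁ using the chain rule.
∂L/∂w₁ = 0

Forward pass:
z = w₁x = 3×1 = 3
h = ReLU(3) = 3
y = w₂h = -1×3 = -3

Backward pass:
∂L/∂y = 2(y - t) = 2(-3 - -3) = 0
∂y/∂h = w₂ = -1
∂h/∂z = 1 (ReLU derivative)
∂z/∂w₁ = x = 1

∂L/∂w₁ = 0 × -1 × 1 × 1 = 0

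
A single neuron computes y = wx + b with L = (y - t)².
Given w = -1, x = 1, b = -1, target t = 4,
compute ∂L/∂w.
∂L/∂w = -12

y = wx + b = (-1)(1) + -1 = -2
∂L/∂y = 2(y - t) = 2(-2 - 4) = -12
∂y/∂w = x = 1
∂L/∂w = ∂L/∂y · ∂y/∂w = -12 × 1 = -12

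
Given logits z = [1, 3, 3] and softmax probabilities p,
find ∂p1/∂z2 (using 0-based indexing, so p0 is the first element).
∂p1/∂z2 = -0.2193

p = softmax(z) = [0.06338, 0.4683, 0.4683]
p1 = 0.4683, p2 = 0.4683

∂p1/∂z2 = -p1 × p2 = -0.4683 × 0.4683 = -0.2193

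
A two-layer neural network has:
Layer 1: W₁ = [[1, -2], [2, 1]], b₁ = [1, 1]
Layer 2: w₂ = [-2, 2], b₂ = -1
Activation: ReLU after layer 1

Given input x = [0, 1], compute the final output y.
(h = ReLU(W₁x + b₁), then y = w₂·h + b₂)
y = 3

Layer 1 pre-activation: z₁ = [-1, 2]
After ReLU: h = [0, 2]
Layer 2 output: y = -2×0 + 2×2 + -1 = 3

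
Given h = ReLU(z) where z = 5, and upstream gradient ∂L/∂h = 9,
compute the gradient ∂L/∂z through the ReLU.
∂L/∂z = 9

h = ReLU(5) = 5
Since z > 0: ∂h/∂z = 1
∂L/∂z = ∂L/∂h · ∂h/∂z = 9 × 1 = 9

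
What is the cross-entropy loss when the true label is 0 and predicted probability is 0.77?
L = 1.47

L = -0·log(0.77) - 1·log(0.23) = -log(0.23) = 1.47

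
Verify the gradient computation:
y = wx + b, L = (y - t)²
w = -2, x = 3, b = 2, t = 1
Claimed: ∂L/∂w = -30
Correct

y = (-2)(3) + 2 = -4
∂L/∂y = 2(y - t) = 2(-4 - 1) = -10
∂y/∂w = x = 3
∂L/∂w = -10 × 3 = -30

Claimed value: -30
Correct: The correct gradient is -30.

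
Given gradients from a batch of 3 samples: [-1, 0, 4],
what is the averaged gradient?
Average gradient = 1

Average = (1/3)(-1 + 0 + 4) = 3/3 = 1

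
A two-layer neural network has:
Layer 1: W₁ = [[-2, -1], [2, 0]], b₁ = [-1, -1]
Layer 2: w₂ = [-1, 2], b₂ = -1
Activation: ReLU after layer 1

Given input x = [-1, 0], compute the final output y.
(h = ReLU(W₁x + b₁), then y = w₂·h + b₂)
y = -2

Layer 1 pre-activation: z₁ = [1, -3]
After ReLU: h = [1, 0]
Layer 2 output: y = -1×1 + 2×0 + -1 = -2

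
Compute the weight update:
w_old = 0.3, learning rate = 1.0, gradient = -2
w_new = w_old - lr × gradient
w_new = 2.3

w_new = w - η·∂L/∂w = 0.3 - 1.0×(-2) = 0.3 - (-2) = 2.3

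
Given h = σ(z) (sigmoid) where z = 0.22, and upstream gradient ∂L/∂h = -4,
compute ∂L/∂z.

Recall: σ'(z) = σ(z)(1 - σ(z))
∂L/∂z = -0.988

σ(0.22) = 0.5548
σ'(0.22) = σ(0.22)(1 - σ(0.22)) = 0.5548 × 0.4452 = 0.247
∂L/∂z = ∂L/∂h · σ'(z) = -4 × 0.247 = -0.988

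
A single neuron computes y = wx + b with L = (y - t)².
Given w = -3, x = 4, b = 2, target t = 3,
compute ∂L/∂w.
∂L/∂w = -104

y = wx + b = (-3)(4) + 2 = -10
∂L/∂y = 2(y - t) = 2(-10 - 3) = -26
∂y/∂w = x = 4
∂L/∂w = ∂L/∂y · ∂y/∂w = -26 × 4 = -104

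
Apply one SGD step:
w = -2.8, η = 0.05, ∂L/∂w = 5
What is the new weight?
w_new = -3.05

w_new = w - η·∂L/∂w = -2.8 - 0.05×(5) = -2.8 - (0.25) = -3.05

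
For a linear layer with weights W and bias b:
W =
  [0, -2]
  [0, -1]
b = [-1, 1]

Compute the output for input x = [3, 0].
y = [-1, 1]

Wx = [0×3 + -2×0, 0×3 + -1×0]
   = [0, 0]
y = Wx + b = [0 + -1, 0 + 1] = [-1, 1]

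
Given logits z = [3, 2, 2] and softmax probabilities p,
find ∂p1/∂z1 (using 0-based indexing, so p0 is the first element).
∂p1/∂z1 = 0.167

p = softmax(z) = [0.5761, 0.2119, 0.2119]
p1 = 0.2119

∂p1/∂z1 = p1(1 - p1) = 0.2119 × (1 - 0.2119) = 0.167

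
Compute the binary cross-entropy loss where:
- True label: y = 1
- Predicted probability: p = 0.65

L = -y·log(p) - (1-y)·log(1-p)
L = 0.4308

L = -1·log(0.65) - 0·log(0.35) = -log(0.65) = 0.4308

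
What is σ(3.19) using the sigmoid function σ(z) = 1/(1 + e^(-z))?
0.9605

sigmoid(3.19) = 1/(1 + e^(-3.19)) = 1/(1 + 0.04117) = 0.9605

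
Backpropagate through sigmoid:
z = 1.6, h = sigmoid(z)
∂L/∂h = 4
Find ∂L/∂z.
∂L/∂z = 0.5591

σ(1.6) = 0.832
σ'(1.6) = σ(1.6)(1 - σ(1.6)) = 0.832 × 0.168 = 0.1398
∂L/∂z = ∂L/∂h · σ'(z) = 4 × 0.1398 = 0.5591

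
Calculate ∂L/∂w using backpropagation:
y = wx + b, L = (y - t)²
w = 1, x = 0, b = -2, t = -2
∂L/∂w = 0

y = wx + b = (1)(0) + -2 = -2
∂L/∂y = 2(y - t) = 2(-2 - -2) = 0
∂y/∂w = x = 0
∂L/∂w = ∂L/∂y · ∂y/∂w = 0 × 0 = 0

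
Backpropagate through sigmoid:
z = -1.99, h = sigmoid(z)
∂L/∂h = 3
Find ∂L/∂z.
∂L/∂z = 0.3174

σ(-1.99) = 0.1203
σ'(-1.99) = σ(-1.99)(1 - σ(-1.99)) = 0.1203 × 0.8797 = 0.1058
∂L/∂z = ∂L/∂h · σ'(z) = 3 × 0.1058 = 0.3174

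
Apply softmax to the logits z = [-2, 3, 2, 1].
p = [0.0045, 0.6623, 0.2436, 0.0896]

exp(z) = [0.1353, 20.09, 7.389, 2.718]
Sum = 30.33
p = [0.0045, 0.6623, 0.2436, 0.0896]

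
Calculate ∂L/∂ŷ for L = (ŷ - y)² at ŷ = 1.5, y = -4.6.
∂L/∂ŷ = 12.2

∂L/∂ŷ = 2(ŷ - y) = 2(1.5 - -4.6) = 2(6.1) = 12.2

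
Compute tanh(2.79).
0.9925

tanh(2.79) = (e^(2.79) - e^(-2.79))/(e^(2.79) + e^(-2.79)) = 0.9925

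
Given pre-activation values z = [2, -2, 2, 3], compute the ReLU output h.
h = [2, 0, 2, 3]

ReLU applied element-wise: max(0,2)=2, max(0,-2)=0, max(0,2)=2, max(0,3)=3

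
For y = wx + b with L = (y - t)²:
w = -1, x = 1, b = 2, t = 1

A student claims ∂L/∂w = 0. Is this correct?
Correct

y = (-1)(1) + 2 = 1
∂L/∂y = 2(y - t) = 2(1 - 1) = 0
∂y/∂w = x = 1
∂L/∂w = 0 × 1 = 0

Claimed value: 0
Correct: The correct gradient is 0.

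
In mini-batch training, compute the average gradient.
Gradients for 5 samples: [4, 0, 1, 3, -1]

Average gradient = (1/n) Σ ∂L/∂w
Average gradient = 1.4

Average = (1/5)(4 + 0 + 1 + 3 + -1) = 7/5 = 1.4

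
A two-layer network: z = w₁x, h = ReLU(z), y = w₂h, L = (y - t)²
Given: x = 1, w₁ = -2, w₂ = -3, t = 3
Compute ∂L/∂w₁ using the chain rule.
∂L/∂w₁ = 0

Forward pass:
z = w₁x = -2×1 = -2
h = ReLU(-2) = 0
y = w₂h = -3×0 = 0

Backward pass:
∂L/∂y = 2(y - t) = 2(0 - 3) = -6
∂y/∂h = w₂ = -3
∂h/∂z = 0 (ReLU derivative)
∂z/∂w₁ = x = 1

∂L/∂w₁ = -6 × -3 × 0 × 1 = 0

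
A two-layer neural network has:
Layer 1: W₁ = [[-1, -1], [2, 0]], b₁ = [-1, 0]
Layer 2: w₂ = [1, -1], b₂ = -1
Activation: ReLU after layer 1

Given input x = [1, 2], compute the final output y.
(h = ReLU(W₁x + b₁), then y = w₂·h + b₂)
y = -3

Layer 1 pre-activation: z₁ = [-4, 2]
After ReLU: h = [0, 2]
Layer 2 output: y = 1×0 + -1×2 + -1 = -3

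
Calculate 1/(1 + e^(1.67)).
0.1584

sigmoid(-1.67) = 1/(1 + e^(1.67)) = 1/(1 + 5.312) = 0.1584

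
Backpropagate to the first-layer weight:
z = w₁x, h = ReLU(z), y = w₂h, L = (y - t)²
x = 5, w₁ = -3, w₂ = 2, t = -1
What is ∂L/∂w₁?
∂L/∂w₁ = 0

Forward pass:
z = w₁x = -3×5 = -15
h = ReLU(-15) = 0
y = w₂h = 2×0 = 0

Backward pass:
∂L/∂y = 2(y - t) = 2(0 - -1) = 2
∂y/∂h = w₂ = 2
∂h/∂z = 0 (ReLU derivative)
∂z/∂w₁ = x = 5

∂L/∂w₁ = 2 × 2 × 0 × 5 = 0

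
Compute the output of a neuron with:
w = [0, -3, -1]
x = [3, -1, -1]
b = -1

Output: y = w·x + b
y = 3

y = (0)(3) + (-3)(-1) + (-1)(-1) + -1 = 3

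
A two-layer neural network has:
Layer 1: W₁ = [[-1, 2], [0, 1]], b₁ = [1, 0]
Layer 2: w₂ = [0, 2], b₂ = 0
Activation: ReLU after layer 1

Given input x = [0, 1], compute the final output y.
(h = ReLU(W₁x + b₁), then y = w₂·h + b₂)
y = 2

Layer 1 pre-activation: z₁ = [3, 1]
After ReLU: h = [3, 1]
Layer 2 output: y = 0×3 + 2×1 + 0 = 2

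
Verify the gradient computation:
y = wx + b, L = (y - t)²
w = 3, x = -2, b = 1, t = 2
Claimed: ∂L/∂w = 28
Correct

y = (3)(-2) + 1 = -5
∂L/∂y = 2(y - t) = 2(-5 - 2) = -14
∂y/∂w = x = -2
∂L/∂w = -14 × -2 = 28

Claimed value: 28
Correct: The correct gradient is 28.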